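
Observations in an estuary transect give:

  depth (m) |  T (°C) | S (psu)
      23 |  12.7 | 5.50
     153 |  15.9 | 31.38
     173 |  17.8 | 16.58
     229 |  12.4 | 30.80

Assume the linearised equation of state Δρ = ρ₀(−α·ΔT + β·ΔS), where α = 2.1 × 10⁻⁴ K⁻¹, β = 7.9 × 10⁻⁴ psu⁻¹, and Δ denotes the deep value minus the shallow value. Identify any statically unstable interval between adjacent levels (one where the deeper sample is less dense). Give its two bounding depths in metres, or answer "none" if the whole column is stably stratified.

Evaluate Δρ/ρ₀ = −αΔT + βΔS across each adjacent pair:
  23–153 m: −αΔT+βΔS = −(2.1 × 10⁻⁴)(+3.2)+(7.9 × 10⁻⁴)(+25.88) = 0.020 → stable
  153–173 m: −αΔT+βΔS = −(2.1 × 10⁻⁴)(+1.9)+(7.9 × 10⁻⁴)(-14.80) = -0.012 → UNSTABLE
  173–229 m: −αΔT+βΔS = −(2.1 × 10⁻⁴)(-5.4)+(7.9 × 10⁻⁴)(+14.22) = 0.012 → stable
The 153–173 m interval has Δρ < 0: lighter water underlies denser water.

153–173 m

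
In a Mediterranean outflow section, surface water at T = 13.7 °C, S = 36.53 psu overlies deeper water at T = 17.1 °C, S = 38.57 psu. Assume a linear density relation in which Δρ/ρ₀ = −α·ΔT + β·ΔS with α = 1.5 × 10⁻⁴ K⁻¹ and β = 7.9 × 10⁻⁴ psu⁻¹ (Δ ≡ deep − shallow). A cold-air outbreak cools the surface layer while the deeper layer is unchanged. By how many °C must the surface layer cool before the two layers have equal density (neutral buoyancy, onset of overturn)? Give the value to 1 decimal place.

7.3 °C

Neutral buoyancy requires Δρ = 0, i.e. −α(T_deep − T_surf′) + β(S_deep − S_surf) = 0.
T_surf′ = T_deep − (β/α)·ΔS = 17.1 − (7.9 × 10⁻⁴/1.5 × 10⁻⁴)·(+2.04) = 6.356 °C.
Cooling required: 13.7 − (6.356) = 7.344 °C.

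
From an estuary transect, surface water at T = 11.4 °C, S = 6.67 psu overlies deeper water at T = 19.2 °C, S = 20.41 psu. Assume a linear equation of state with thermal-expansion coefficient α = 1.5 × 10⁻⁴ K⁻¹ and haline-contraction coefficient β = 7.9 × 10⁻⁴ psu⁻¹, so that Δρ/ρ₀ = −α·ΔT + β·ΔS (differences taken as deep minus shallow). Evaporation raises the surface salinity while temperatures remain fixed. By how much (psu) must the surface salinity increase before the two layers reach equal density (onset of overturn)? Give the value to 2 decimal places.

Neutral buoyancy requires −α(T_deep − T_surf) + β(S_deep − S_surf′) = 0.
S_surf′ = S_deep − (α/β)·ΔT = 20.41 − (1.5 × 10⁻⁴/7.9 × 10⁻⁴)·(+7.8) = 18.9290 psu.
Increase required: 18.9290 − 6.67 = 12.2590 psu.

12.26 psu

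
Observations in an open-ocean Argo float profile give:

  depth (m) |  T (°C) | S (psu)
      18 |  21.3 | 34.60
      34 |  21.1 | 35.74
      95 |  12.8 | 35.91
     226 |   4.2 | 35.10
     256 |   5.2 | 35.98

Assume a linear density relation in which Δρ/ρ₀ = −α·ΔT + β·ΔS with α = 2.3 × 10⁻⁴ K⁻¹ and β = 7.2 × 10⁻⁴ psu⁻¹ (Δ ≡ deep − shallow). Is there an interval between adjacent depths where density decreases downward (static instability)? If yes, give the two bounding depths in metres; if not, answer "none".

Evaluate Δρ/ρ₀ = −αΔT + βΔS across each adjacent pair:
  18–34 m: −αΔT+βΔS = −(2.3 × 10⁻⁴)(-0.2)+(7.2 × 10⁻⁴)(+1.14) = 8.7 × 10⁻⁴ → stable
  34–95 m: −αΔT+βΔS = −(2.3 × 10⁻⁴)(-8.3)+(7.2 × 10⁻⁴)(+0.17) = 2.0 × 10⁻³ → stable
  95–226 m: −αΔT+βΔS = −(2.3 × 10⁻⁴)(-8.6)+(7.2 × 10⁻⁴)(-0.81) = 1.4 × 10⁻³ → stable
  226–256 m: −αΔT+βΔS = −(2.3 × 10⁻⁴)(+1.0)+(7.2 × 10⁻⁴)(+0.88) = 4.0 × 10⁻⁴ → stable
Every interval has Δρ > 0: the column is stably stratified throughout.

none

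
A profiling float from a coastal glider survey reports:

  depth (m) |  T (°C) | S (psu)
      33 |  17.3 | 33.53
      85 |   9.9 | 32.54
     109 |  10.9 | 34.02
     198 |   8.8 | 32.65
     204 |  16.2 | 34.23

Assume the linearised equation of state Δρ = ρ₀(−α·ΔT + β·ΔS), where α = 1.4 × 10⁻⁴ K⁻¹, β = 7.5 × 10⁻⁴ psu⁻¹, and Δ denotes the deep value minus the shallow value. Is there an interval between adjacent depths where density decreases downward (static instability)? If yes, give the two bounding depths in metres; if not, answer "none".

Evaluate Δρ/ρ₀ = −αΔT + βΔS across each adjacent pair:
  33–85 m: −αΔT+βΔS = −(1.4 × 10⁻⁴)(-7.4)+(7.5 × 10⁻⁴)(-0.99) = 2.9 × 10⁻⁴ → stable
  85–109 m: −αΔT+βΔS = −(1.4 × 10⁻⁴)(+1.0)+(7.5 × 10⁻⁴)(+1.48) = 9.7 × 10⁻⁴ → stable
  109–198 m: −αΔT+βΔS = −(1.4 × 10⁻⁴)(-2.1)+(7.5 × 10⁻⁴)(-1.37) = -7.3 × 10⁻⁴ → UNSTABLE
  198–204 m: −αΔT+βΔS = −(1.4 × 10⁻⁴)(+7.4)+(7.5 × 10⁻⁴)(+1.58) = 1.5 × 10⁻⁴ → stable
The 109–198 m interval has Δρ < 0: lighter water underlies denser water.

109–198 m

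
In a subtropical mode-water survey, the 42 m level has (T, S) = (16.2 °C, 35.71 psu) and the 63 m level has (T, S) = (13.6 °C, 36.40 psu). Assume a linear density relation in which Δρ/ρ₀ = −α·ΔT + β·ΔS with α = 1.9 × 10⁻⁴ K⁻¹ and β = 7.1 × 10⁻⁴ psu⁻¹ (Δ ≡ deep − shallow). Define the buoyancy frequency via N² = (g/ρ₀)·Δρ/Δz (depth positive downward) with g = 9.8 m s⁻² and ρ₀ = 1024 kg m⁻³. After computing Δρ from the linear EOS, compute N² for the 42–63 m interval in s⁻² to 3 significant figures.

ΔT = -2.6 K, ΔS = +0.69 psu (deep − shallow).
Δρ/ρ₀ = −αΔT + βΔS = 4.94 × 10⁻⁴ + 4.899 × 10⁻⁴ = 9.839 × 10⁻⁴, so Δρ ≈ 1.008 kg m⁻³.
N² = (g/ρ₀)·Δρ/Δz = g·(Δρ/ρ₀)/Δz = 9.8 × 9.839 × 10⁻⁴ / 21 = 4.5915 × 10⁻⁴ s⁻² ≈ 4.59 × 10⁻⁴ s⁻².

4.59 × 10⁻⁴ s⁻²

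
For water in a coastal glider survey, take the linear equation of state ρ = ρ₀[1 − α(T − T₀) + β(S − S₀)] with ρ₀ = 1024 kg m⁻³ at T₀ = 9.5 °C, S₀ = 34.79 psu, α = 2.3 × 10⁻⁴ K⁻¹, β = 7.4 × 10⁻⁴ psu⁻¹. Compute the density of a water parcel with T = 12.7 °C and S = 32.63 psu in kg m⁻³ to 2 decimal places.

T − T₀ = +3.2 K, S − S₀ = -2.16 psu.
Bracket = 1 − α·(+3.2) + β·(-2.16) = 1 + (-2.3344 × 10⁻³) = 0.9976656.
ρ = 1024 × 0.9976656 = 1021.61 kg m⁻³.

1021.61 kg m⁻³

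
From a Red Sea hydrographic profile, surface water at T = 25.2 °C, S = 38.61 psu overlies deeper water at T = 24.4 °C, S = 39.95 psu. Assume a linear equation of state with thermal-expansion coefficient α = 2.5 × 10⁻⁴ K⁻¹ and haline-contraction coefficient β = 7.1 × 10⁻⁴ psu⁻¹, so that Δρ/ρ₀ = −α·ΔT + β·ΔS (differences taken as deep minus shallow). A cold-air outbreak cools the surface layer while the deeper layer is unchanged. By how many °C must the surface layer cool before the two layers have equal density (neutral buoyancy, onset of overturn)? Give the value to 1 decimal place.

4.6 °C

Neutral buoyancy requires Δρ = 0, i.e. −α(T_deep − T_surf′) + β(S_deep − S_surf) = 0.
T_surf′ = T_deep − (β/α)·ΔS = 24.4 − (7.1 × 10⁻⁴/2.5 × 10⁻⁴)·(+1.34) = 20.594 °C.
Cooling required: 25.2 − (20.594) = 4.606 °C.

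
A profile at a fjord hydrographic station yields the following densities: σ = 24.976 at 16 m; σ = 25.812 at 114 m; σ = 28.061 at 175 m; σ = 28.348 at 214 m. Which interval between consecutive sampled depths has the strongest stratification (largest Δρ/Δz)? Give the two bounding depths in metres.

114–175 m

Compute the density gradient over each adjacent pair:
  16–114 m: Δρ/Δz = 0.836/98 = 8.5 × 10⁻³ kg m⁻⁴
  114–175 m: Δρ/Δz = 2.249/61 = 0.037 kg m⁻⁴
  175–214 m: Δρ/Δz = 0.287/39 = 7.4 × 10⁻³ kg m⁻⁴
The largest gradient is in the 114–175 m interval — the pycnocline.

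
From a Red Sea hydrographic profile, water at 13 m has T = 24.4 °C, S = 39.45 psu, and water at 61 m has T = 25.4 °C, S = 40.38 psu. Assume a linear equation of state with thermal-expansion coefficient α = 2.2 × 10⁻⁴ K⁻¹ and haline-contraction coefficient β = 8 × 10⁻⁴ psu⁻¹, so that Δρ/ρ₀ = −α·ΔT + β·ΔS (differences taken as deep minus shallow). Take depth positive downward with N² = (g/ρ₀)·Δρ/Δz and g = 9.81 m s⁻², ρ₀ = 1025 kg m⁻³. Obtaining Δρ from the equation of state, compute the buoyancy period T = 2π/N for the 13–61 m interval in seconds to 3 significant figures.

ΔT = +1.0 K, ΔS = +0.93 psu (deep − shallow).
Δρ/ρ₀ = −αΔT + βΔS = -2.20 × 10⁻⁴ + 7.44 × 10⁻⁴ = 5.24 × 10⁻⁴, so Δρ ≈ 0.5371 kg m⁻³.
N² = (g/ρ₀)·Δρ/Δz = g·(Δρ/ρ₀)/Δz = 9.81 × 5.24 × 10⁻⁴ / 48 = 1.0709 × 10⁻⁴ s⁻².
N = √(1.0709 × 10⁻⁴) = 0.010348 rad s⁻¹ → T = 2π/N = 607.19 s ≈ 607 s.

607 s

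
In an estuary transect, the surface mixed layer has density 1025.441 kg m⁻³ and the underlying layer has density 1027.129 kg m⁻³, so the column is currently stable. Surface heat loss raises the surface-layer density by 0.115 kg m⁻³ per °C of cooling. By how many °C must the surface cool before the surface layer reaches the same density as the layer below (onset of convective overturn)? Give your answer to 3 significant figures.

Density deficit of the surface layer: 1027.129 − 1025.441 = 1.688 kg m⁻³.
Required change = 1.688 / 0.115 = 14.7 °C.

14.7 °C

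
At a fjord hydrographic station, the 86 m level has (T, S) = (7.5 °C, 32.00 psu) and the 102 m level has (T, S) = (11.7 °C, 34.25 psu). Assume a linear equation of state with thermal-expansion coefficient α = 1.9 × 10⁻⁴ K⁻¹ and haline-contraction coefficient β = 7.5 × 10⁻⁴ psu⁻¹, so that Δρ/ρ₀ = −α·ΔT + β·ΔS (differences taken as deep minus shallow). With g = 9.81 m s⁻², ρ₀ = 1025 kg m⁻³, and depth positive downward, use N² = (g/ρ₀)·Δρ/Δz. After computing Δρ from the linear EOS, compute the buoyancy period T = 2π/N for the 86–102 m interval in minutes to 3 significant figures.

4.48 min

ΔT = +4.2 K, ΔS = +2.25 psu (deep − shallow).
Δρ/ρ₀ = −αΔT + βΔS = -7.98 × 10⁻⁴ + 1.6875 × 10⁻³ = 8.895 × 10⁻⁴, so Δρ ≈ 0.9117 kg m⁻³.
N² = (g/ρ₀)·Δρ/Δz = g·(Δρ/ρ₀)/Δz = 9.81 × 8.895 × 10⁻⁴ / 16 = 5.4537 × 10⁻⁴ s⁻².
N = √(5.4537 × 10⁻⁴) = 0.023353 rad s⁻¹ → T = 2π/N = 269.05 s = 4.4842 min ≈ 4.48 min.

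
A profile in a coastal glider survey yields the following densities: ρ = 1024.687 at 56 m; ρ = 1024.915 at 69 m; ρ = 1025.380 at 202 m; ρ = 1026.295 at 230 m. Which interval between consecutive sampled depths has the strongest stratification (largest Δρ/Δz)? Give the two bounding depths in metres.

202–230 m

Compute the density gradient over each adjacent pair:
  56–69 m: Δρ/Δz = 0.228/13 = 0.018 kg m⁻⁴
  69–202 m: Δρ/Δz = 0.465/133 = 3.5 × 10⁻³ kg m⁻⁴
  202–230 m: Δρ/Δz = 0.915/28 = 0.033 kg m⁻⁴
The largest gradient is in the 202–230 m interval — the pycnocline.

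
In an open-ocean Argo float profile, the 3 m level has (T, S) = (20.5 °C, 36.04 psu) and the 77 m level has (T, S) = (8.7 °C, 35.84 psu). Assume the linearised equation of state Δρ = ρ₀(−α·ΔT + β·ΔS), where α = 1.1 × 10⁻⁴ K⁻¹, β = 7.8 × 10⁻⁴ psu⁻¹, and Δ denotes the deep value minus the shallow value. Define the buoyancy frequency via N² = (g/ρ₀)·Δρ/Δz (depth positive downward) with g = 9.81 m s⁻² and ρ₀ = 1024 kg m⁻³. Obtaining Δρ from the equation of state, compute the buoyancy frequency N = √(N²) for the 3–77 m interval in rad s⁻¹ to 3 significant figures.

0.0123 rad s⁻¹

ΔT = -11.8 K, ΔS = -0.20 psu (deep − shallow).
Δρ/ρ₀ = −αΔT + βΔS = 1.298 × 10⁻³ − 1.56 × 10⁻⁴ = 1.142 × 10⁻³, so Δρ ≈ 1.169 kg m⁻³.
N² = (g/ρ₀)·Δρ/Δz = g·(Δρ/ρ₀)/Δz = 9.81 × 1.142 × 10⁻³ / 74 = 1.5139 × 10⁻⁴ s⁻².
N = √(1.5139 × 10⁻⁴) = 0.012304 rad s⁻¹ ≈ 0.0123 rad s⁻¹.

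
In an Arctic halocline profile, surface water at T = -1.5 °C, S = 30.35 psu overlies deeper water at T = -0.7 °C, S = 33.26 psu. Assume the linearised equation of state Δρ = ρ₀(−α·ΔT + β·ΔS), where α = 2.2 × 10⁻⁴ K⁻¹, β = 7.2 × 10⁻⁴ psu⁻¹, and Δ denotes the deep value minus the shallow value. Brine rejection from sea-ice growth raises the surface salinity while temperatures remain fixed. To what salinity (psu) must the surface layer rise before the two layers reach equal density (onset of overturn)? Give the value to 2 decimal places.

Neutral buoyancy requires −α(T_deep − T_surf) + β(S_deep − S_surf′) = 0.
S_surf′ = S_deep − (α/β)·ΔT = 33.26 − (2.2 × 10⁻⁴/7.2 × 10⁻⁴)·(+0.8) = 33.0156 psu.
Increase required: 33.0156 − 30.35 = 2.6656 psu.

33.02 psu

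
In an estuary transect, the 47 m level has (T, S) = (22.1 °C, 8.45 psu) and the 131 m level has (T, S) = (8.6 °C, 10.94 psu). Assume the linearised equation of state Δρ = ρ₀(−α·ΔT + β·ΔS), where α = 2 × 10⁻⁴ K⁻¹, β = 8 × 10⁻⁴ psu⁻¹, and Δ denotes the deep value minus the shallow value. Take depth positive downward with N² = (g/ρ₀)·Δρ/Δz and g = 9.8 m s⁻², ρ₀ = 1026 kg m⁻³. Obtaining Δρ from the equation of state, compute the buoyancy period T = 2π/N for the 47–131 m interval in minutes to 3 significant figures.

ΔT = -13.5 K, ΔS = +2.49 psu (deep − shallow).
Δρ/ρ₀ = −αΔT + βΔS = 2.70 × 10⁻³ + 1.992 × 10⁻³ = 4.692 × 10⁻³, so Δρ ≈ 4.814 kg m⁻³.
N² = (g/ρ₀)·Δρ/Δz = g·(Δρ/ρ₀)/Δz = 9.8 × 4.692 × 10⁻³ / 84 = 5.4740 × 10⁻⁴ s⁻².
N = √(5.4740 × 10⁻⁴) = 0.023397 rad s⁻¹ → T = 2π/N = 268.55 s = 4.4758 min ≈ 4.48 min.

4.48 min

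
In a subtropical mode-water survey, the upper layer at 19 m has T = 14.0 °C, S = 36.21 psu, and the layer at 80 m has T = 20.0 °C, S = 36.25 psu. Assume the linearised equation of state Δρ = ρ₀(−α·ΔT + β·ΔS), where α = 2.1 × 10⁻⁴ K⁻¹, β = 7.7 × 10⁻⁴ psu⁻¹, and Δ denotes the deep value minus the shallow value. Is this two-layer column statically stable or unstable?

ΔT = 20.0 − 14.0 = +6.0 K and ΔS = 36.25 − 36.21 = +0.04 psu (deep − shallow).
−αΔT = -1.26 × 10⁻³; βΔS = 3.08 × 10⁻⁵; sum Δρ/ρ₀ = -1.2292 × 10⁻³.
Δρ/ρ₀ < 0, so Δρ < 0: deeper water is lighter → statically unstable; the column would overturn.

unstable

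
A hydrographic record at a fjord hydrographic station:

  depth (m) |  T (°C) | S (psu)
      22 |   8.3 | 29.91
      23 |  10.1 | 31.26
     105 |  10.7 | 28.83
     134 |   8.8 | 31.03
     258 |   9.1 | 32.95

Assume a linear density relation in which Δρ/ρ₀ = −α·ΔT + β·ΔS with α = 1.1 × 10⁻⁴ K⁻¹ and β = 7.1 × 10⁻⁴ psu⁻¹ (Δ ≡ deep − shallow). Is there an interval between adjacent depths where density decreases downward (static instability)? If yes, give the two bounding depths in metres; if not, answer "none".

23–105 m

Evaluate Δρ/ρ₀ = −αΔT + βΔS across each adjacent pair:
  22–23 m: −αΔT+βΔS = −(1.1 × 10⁻⁴)(+1.8)+(7.1 × 10⁻⁴)(+1.35) = 7.6 × 10⁻⁴ → stable
  23–105 m: −αΔT+βΔS = −(1.1 × 10⁻⁴)(+0.6)+(7.1 × 10⁻⁴)(-2.43) = -1.8 × 10⁻³ → UNSTABLE
  105–134 m: −αΔT+βΔS = −(1.1 × 10⁻⁴)(-1.9)+(7.1 × 10⁻⁴)(+2.20) = 1.8 × 10⁻³ → stable
  134–258 m: −αΔT+βΔS = −(1.1 × 10⁻⁴)(+0.3)+(7.1 × 10⁻⁴)(+1.92) = 1.3 × 10⁻³ → stable
The 23–105 m interval has Δρ < 0: lighter water underlies denser water.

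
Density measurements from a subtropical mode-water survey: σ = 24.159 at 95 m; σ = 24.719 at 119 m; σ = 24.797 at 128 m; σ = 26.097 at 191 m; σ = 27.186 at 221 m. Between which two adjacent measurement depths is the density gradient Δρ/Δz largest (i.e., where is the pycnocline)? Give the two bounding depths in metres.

Compute the density gradient over each adjacent pair:
  95–119 m: Δρ/Δz = 0.560/24 = 0.023 kg m⁻⁴
  119–128 m: Δρ/Δz = 0.078/9 = 8.7 × 10⁻³ kg m⁻⁴
  128–191 m: Δρ/Δz = 1.300/63 = 0.021 kg m⁻⁴
  191–221 m: Δρ/Δz = 1.089/30 = 0.036 kg m⁻⁴
The largest gradient is in the 191–221 m interval — the pycnocline.

191–221 m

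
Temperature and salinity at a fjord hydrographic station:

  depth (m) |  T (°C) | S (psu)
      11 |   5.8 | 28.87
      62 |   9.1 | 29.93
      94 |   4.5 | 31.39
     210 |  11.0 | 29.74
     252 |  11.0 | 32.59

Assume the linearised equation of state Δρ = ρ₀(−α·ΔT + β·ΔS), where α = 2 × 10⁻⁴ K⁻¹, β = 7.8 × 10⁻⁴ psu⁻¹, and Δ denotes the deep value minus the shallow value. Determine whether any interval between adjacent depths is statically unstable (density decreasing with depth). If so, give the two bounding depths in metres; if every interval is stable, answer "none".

94–210 m

Evaluate Δρ/ρ₀ = −αΔT + βΔS across each adjacent pair:
  11–62 m: −αΔT+βΔS = −(2 × 10⁻⁴)(+3.3)+(7.8 × 10⁻⁴)(+1.06) = 1.7 × 10⁻⁴ → stable
  62–94 m: −αΔT+βΔS = −(2 × 10⁻⁴)(-4.6)+(7.8 × 10⁻⁴)(+1.46) = 2.1 × 10⁻³ → stable
  94–210 m: −αΔT+βΔS = −(2 × 10⁻⁴)(+6.5)+(7.8 × 10⁻⁴)(-1.65) = -2.6 × 10⁻³ → UNSTABLE
  210–252 m: −αΔT+βΔS = −(2 × 10⁻⁴)(+0.0)+(7.8 × 10⁻⁴)(+2.85) = 2.2 × 10⁻³ → stable
The 94–210 m interval has Δρ < 0: lighter water underlies denser water.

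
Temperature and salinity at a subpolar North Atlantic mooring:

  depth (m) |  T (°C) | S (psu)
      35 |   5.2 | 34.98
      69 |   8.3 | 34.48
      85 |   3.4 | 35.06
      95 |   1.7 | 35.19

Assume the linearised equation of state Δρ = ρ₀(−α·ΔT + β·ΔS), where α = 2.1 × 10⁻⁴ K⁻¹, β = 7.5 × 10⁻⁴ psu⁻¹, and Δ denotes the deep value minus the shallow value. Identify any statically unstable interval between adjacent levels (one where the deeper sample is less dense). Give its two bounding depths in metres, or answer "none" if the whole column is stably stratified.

35–69 m

Evaluate Δρ/ρ₀ = −αΔT + βΔS across each adjacent pair:
  35–69 m: −αΔT+βΔS = −(2.1 × 10⁻⁴)(+3.1)+(7.5 × 10⁻⁴)(-0.50) = -1.0 × 10⁻³ → UNSTABLE
  69–85 m: −αΔT+βΔS = −(2.1 × 10⁻⁴)(-4.9)+(7.5 × 10⁻⁴)(+0.58) = 1.5 × 10⁻³ → stable
  85–95 m: −αΔT+βΔS = −(2.1 × 10⁻⁴)(-1.7)+(7.5 × 10⁻⁴)(+0.13) = 4.5 × 10⁻⁴ → stable
The 35–69 m interval has Δρ < 0: lighter water underlies denser water.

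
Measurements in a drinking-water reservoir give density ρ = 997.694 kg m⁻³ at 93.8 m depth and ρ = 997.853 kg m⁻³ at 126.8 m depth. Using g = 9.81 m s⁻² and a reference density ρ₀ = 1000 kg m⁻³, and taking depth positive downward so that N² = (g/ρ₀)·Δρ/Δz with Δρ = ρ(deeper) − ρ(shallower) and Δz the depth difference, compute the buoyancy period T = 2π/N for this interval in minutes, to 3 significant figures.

Δρ = 997.853 − 997.694 = 0.159 kg m⁻³ over Δz = 126.8 − 93.8 = 33 m.
N² = (9.81/1000) × (0.159/33) = 4.7266 × 10⁻⁵ s⁻².
N = √(4.7266 × 10⁻⁵) = 6.8750 × 10⁻³ rad s⁻¹, so T = 2π/N = 913.92 s = 15.232 min ≈ 15.2 min.

15.2 min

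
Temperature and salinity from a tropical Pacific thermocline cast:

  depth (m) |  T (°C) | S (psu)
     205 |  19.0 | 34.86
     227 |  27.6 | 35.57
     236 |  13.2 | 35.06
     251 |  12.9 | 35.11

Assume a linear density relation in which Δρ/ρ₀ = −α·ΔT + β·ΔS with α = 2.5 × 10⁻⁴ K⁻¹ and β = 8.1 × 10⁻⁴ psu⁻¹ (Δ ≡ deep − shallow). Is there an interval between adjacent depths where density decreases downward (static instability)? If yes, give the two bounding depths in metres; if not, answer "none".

Evaluate Δρ/ρ₀ = −αΔT + βΔS across each adjacent pair:
  205–227 m: −αΔT+βΔS = −(2.5 × 10⁻⁴)(+8.6)+(8.1 × 10⁻⁴)(+0.71) = -1.6 × 10⁻³ → UNSTABLE
  227–236 m: −αΔT+βΔS = −(2.5 × 10⁻⁴)(-14.4)+(8.1 × 10⁻⁴)(-0.51) = 3.2 × 10⁻³ → stable
  236–251 m: −αΔT+βΔS = −(2.5 × 10⁻⁴)(-0.3)+(8.1 × 10⁻⁴)(+0.05) = 1.2 × 10⁻⁴ → stable
The 205–227 m interval has Δρ < 0: lighter water underlies denser water.

205–227 m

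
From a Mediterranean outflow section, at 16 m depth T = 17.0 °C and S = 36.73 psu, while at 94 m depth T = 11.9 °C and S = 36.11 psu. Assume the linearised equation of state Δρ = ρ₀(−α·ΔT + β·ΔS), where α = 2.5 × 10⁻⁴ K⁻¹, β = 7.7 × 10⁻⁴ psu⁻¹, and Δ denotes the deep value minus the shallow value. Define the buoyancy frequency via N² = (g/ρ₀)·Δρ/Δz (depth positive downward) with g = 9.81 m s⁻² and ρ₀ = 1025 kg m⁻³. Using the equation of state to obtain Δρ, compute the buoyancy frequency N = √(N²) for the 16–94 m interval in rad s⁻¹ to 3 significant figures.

0.0100 rad s⁻¹

ΔT = -5.1 K, ΔS = -0.62 psu (deep − shallow).
Δρ/ρ₀ = −αΔT + βΔS = 1.275 × 10⁻³ − 4.774 × 10⁻⁴ = 7.976 × 10⁻⁴, so Δρ ≈ 0.8175 kg m⁻³.
N² = (g/ρ₀)·Δρ/Δz = g·(Δρ/ρ₀)/Δz = 9.81 × 7.976 × 10⁻⁴ / 78 = 1.0031 × 10⁻⁴ s⁻².
N = √(1.0031 × 10⁻⁴) = 0.010015 rad s⁻¹ ≈ 0.0100 rad s⁻¹.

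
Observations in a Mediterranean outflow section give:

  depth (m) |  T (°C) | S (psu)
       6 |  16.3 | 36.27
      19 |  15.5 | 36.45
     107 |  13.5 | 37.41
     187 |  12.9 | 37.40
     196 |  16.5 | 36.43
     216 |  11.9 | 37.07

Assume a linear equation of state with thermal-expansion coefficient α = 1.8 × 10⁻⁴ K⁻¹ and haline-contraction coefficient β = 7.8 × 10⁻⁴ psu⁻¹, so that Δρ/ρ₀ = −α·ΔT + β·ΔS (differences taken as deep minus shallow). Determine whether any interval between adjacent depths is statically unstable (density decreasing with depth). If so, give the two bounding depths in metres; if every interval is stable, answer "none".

Evaluate Δρ/ρ₀ = −αΔT + βΔS across each adjacent pair:
  6–19 m: −αΔT+βΔS = −(1.8 × 10⁻⁴)(-0.8)+(7.8 × 10⁻⁴)(+0.18) = 2.8 × 10⁻⁴ → stable
  19–107 m: −αΔT+βΔS = −(1.8 × 10⁻⁴)(-2.0)+(7.8 × 10⁻⁴)(+0.96) = 1.1 × 10⁻³ → stable
  107–187 m: −αΔT+βΔS = −(1.8 × 10⁻⁴)(-0.6)+(7.8 × 10⁻⁴)(-0.01) = 1.0 × 10⁻⁴ → stable
  187–196 m: −αΔT+βΔS = −(1.8 × 10⁻⁴)(+3.6)+(7.8 × 10⁻⁴)(-0.97) = -1.4 × 10⁻³ → UNSTABLE
  196–216 m: −αΔT+βΔS = −(1.8 × 10⁻⁴)(-4.6)+(7.8 × 10⁻⁴)(+0.64) = 1.3 × 10⁻³ → stable
The 187–196 m interval has Δρ < 0: lighter water underlies denser water.

187–196 m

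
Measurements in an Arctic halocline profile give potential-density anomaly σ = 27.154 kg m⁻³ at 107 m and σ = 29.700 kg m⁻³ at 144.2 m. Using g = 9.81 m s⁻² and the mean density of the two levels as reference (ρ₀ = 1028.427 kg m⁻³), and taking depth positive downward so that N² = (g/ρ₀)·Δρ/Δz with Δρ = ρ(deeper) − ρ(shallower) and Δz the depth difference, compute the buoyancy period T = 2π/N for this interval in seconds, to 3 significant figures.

246 s

Δρ = 1029.700 − 1027.154 = 2.546 kg m⁻³ over Δz = 144.2 − 107 = 37.2 m.
N² = (9.81/1028.427) × (2.546/37.2) = 6.5285 × 10⁻⁴ s⁻².
N = √(6.5285 × 10⁻⁴) = 0.025551 rad s⁻¹, so T = 2π/N = 245.91 s ≈ 246 s.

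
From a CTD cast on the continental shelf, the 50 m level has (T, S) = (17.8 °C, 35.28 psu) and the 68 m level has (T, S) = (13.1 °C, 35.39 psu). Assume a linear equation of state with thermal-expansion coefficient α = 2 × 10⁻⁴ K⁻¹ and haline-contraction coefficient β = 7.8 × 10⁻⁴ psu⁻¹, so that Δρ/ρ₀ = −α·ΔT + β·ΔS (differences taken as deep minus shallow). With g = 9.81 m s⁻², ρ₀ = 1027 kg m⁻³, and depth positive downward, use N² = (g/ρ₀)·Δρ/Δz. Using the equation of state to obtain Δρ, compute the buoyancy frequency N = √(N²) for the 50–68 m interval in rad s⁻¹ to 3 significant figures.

0.0236 rad s⁻¹

ΔT = -4.7 K, ΔS = +0.11 psu (deep − shallow).
Δρ/ρ₀ = −αΔT + βΔS = 9.40 × 10⁻⁴ + 8.58 × 10⁻⁵ = 1.0258 × 10⁻³, so Δρ ≈ 1.053 kg m⁻³.
N² = (g/ρ₀)·Δρ/Δz = g·(Δρ/ρ₀)/Δz = 9.81 × 1.0258 × 10⁻³ / 18 = 5.5906 × 10⁻⁴ s⁻².
N = √(5.5906 × 10⁻⁴) = 0.023644 rad s⁻¹ ≈ 0.0236 rad s⁻¹.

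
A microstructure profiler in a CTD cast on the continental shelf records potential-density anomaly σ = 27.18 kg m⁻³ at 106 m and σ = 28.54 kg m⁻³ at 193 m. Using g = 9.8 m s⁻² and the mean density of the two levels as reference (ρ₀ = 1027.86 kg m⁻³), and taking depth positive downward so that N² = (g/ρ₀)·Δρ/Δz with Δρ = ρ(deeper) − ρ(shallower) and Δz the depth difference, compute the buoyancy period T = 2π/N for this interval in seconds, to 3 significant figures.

515 s

Δρ = 1028.54 − 1027.18 = 1.36 kg m⁻³ over Δz = 193 − 106 = 87 m.
N² = (9.8/1027.86) × (1.36/87) = 1.4904 × 10⁻⁴ s⁻².
N = √(1.4904 × 10⁻⁴) = 0.012208 rad s⁻¹, so T = 2π/N = 514.68 s ≈ 515 s.
A positive N² confirms static stability across the interval.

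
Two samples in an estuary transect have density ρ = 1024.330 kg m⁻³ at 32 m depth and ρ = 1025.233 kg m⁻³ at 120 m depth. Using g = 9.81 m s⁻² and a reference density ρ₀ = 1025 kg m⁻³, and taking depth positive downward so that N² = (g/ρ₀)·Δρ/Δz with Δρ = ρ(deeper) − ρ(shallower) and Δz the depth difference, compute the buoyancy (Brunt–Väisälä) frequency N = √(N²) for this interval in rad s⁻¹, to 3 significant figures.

Δρ = 1025.233 − 1024.330 = 0.903 kg m⁻³ over Δz = 120 − 32 = 88 m.
N² = (9.81/1025) × (0.903/88) = 9.8209 × 10⁻⁵ s⁻².
N = √(9.8209 × 10⁻⁵) = 9.9100 × 10⁻³ rad s⁻¹ ≈ 9.91 × 10⁻³ rad s⁻¹.
Since Δρ > 0 the layer is stably stratified.

9.91 × 10⁻³ rad s⁻¹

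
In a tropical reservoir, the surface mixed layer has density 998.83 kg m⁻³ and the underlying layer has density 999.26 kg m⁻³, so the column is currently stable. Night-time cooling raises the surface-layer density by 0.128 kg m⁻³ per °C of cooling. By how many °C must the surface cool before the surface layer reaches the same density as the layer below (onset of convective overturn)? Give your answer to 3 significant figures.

3.36 °C

Density deficit of the surface layer: 999.26 − 998.83 = 0.43 kg m⁻³.
Required change = 0.43 / 0.128 = 3.36 °C.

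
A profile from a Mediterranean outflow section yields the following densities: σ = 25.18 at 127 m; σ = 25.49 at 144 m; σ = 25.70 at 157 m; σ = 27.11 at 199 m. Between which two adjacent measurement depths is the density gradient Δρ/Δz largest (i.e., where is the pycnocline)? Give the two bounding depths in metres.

Compute the density gradient over each adjacent pair:
  127–144 m: Δρ/Δz = 0.31/17 = 0.018 kg m⁻⁴
  144–157 m: Δρ/Δz = 0.21/13 = 0.016 kg m⁻⁴
  157–199 m: Δρ/Δz = 1.41/42 = 0.034 kg m⁻⁴
The largest gradient is in the 157–199 m interval — the pycnocline.

157–199 m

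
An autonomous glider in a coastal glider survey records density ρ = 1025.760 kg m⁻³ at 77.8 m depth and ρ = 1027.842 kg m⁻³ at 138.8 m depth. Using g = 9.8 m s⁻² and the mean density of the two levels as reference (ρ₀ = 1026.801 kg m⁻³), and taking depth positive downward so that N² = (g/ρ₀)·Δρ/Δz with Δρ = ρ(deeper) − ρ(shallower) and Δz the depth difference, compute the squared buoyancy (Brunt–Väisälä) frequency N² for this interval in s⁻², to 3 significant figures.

3.26 × 10⁻⁴ s⁻²

Δρ = 1027.842 − 1025.760 = 2.082 kg m⁻³ over Δz = 138.8 − 77.8 = 61 m.
N² = (9.8/1026.801) × (2.082/61) = 3.2575 × 10⁻⁴ s⁻² ≈ 3.26 × 10⁻⁴ s⁻².
N² > 0, so the interval is statically stable.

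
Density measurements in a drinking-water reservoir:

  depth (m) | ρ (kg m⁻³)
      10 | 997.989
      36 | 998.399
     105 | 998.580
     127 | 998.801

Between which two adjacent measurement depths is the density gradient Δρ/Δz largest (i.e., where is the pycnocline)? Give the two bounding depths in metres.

Compute the density gradient over each adjacent pair:
  10–36 m: Δρ/Δz = 0.410/26 = 0.016 kg m⁻⁴
  36–105 m: Δρ/Δz = 0.181/69 = 2.6 × 10⁻³ kg m⁻⁴
  105–127 m: Δρ/Δz = 0.221/22 = 0.010 kg m⁻⁴
The largest gradient is in the 10–36 m interval — the pycnocline.

10–36 m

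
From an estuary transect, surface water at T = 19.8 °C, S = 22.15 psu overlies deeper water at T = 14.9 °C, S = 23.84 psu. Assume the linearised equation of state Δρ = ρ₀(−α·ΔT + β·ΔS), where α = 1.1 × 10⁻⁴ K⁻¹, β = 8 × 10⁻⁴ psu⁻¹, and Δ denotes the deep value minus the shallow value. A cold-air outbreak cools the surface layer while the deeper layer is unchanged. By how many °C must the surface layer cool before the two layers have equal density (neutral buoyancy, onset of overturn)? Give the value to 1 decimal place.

Neutral buoyancy requires Δρ = 0, i.e. −α(T_deep − T_surf′) + β(S_deep − S_surf) = 0.
T_surf′ = T_deep − (β/α)·ΔS = 14.9 − (8 × 10⁻⁴/1.1 × 10⁻⁴)·(+1.69) = 2.609 °C.
Cooling required: 19.8 − (2.609) = 17.191 °C.

17.2 °C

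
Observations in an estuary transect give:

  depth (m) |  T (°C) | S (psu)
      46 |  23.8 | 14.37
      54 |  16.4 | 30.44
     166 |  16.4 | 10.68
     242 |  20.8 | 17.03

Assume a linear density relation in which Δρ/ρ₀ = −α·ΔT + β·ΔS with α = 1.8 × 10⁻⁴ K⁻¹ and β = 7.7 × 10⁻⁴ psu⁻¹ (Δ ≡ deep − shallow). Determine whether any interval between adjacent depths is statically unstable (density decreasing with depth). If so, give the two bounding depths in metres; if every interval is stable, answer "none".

54–166 m

Evaluate Δρ/ρ₀ = −αΔT + βΔS across each adjacent pair:
  46–54 m: −αΔT+βΔS = −(1.8 × 10⁻⁴)(-7.4)+(7.7 × 10⁻⁴)(+16.07) = 0.014 → stable
  54–166 m: −αΔT+βΔS = −(1.8 × 10⁻⁴)(+0.0)+(7.7 × 10⁻⁴)(-19.76) = -0.015 → UNSTABLE
  166–242 m: −αΔT+βΔS = −(1.8 × 10⁻⁴)(+4.4)+(7.7 × 10⁻⁴)(+6.35) = 4.1 × 10⁻³ → stable
The 54–166 m interval has Δρ < 0: lighter water underlies denser water.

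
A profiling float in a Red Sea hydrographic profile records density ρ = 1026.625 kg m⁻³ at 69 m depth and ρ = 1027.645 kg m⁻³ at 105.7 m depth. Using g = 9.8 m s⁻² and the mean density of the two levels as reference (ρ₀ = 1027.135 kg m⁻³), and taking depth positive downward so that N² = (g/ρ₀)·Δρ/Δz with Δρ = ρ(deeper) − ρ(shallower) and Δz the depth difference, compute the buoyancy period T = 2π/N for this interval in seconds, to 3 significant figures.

386 s

Δρ = 1027.645 − 1026.625 = 1.020 kg m⁻³ over Δz = 105.7 − 69 = 36.7 m.
N² = (9.8/1027.135) × (1.020/36.7) = 2.6518 × 10⁻⁴ s⁻².
N = √(2.6518 × 10⁻⁴) = 0.016284 rad s⁻¹, so T = 2π/N = 385.85 s ≈ 386 s.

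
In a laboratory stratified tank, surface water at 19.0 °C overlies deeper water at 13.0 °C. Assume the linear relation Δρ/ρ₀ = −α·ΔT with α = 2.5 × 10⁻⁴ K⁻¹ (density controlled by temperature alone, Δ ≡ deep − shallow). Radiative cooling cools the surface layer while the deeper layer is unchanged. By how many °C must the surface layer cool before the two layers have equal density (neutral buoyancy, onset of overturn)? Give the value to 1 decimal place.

With temperature the only control, equal density requires T_surf′ = T_deep.
T_surf′ = 13.0 °C.
Cooling required: 19.0 − 13.0 = 6.0 °C.

6.0 °C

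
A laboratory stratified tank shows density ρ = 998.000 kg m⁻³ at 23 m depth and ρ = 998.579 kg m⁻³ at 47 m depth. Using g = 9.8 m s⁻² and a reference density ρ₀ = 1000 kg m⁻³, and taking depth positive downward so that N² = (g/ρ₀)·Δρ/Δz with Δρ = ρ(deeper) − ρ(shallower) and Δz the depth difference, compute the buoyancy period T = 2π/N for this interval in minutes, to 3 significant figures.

6.81 min

Δρ = 998.579 − 998.000 = 0.579 kg m⁻³ over Δz = 47 − 23 = 24 m.
N² = (9.8/1000) × (0.579/24) = 2.3643 × 10⁻⁴ s⁻².
N = √(2.3643 × 10⁻⁴) = 0.015376 rad s⁻¹, so T = 2π/N = 408.64 s = 6.8107 min ≈ 6.81 min.
A positive N² confirms static stability across the interval.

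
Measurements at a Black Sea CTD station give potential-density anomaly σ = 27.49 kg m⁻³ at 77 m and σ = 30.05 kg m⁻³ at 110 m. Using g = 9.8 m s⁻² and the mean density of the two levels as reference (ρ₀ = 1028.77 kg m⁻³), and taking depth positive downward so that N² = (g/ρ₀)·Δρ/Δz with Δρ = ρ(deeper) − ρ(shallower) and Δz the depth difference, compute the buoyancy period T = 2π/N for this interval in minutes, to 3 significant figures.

Δρ = 1030.05 − 1027.49 = 2.56 kg m⁻³ over Δz = 110 − 77 = 33 m.
N² = (9.8/1028.77) × (2.56/33) = 7.3898 × 10⁻⁴ s⁻².
N = √(7.3898 × 10⁻⁴) = 0.027184 rad s⁻¹, so T = 2π/N = 231.14 s = 3.8523 min ≈ 3.85 min.

3.85 min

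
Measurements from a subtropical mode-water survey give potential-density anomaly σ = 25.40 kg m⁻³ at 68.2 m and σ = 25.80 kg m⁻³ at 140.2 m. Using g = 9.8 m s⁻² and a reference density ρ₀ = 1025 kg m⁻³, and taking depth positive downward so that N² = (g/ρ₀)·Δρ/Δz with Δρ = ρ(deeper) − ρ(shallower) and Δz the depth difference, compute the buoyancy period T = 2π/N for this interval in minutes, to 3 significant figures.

Δρ = 1025.80 − 1025.40 = 0.40 kg m⁻³ over Δz = 140.2 − 68.2 = 72 m.
N² = (9.8/1025) × (0.40/72) = 5.3117 × 10⁻⁵ s⁻².
N = √(5.3117 × 10⁻⁵) = 7.2881 × 10⁻³ rad s⁻¹, so T = 2π/N = 862.12 s = 14.369 min ≈ 14.4 min.

14.4 min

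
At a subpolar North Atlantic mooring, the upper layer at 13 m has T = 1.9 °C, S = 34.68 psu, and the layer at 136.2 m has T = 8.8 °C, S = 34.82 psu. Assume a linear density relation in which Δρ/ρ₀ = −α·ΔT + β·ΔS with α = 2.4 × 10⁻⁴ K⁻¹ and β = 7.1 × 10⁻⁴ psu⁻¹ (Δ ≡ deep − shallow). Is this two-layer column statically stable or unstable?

unstable

ΔT = 8.8 − 1.9 = +6.9 K and ΔS = 34.82 − 34.68 = +0.14 psu (deep − shallow).
−αΔT = -1.656 × 10⁻³; βΔS = 9.94 × 10⁻⁵; sum Δρ/ρ₀ = -1.5566 × 10⁻³.
Δρ/ρ₀ < 0, so Δρ < 0: deeper water is lighter → statically unstable; the column would overturn.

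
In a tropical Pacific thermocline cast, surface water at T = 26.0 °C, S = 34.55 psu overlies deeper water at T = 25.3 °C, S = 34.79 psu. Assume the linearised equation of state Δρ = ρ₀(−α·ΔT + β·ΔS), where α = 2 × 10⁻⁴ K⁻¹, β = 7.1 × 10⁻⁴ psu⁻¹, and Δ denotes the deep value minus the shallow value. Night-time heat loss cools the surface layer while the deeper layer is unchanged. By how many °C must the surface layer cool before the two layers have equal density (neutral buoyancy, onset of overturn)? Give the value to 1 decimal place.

Neutral buoyancy requires Δρ = 0, i.e. −α(T_deep − T_surf′) + β(S_deep − S_surf) = 0.
T_surf′ = T_deep − (β/α)·ΔS = 25.3 − (7.1 × 10⁻⁴/2 × 10⁻⁴)·(+0.24) = 24.448 °C.
Cooling required: 26.0 − (24.448) = 1.552 °C.

1.6 °C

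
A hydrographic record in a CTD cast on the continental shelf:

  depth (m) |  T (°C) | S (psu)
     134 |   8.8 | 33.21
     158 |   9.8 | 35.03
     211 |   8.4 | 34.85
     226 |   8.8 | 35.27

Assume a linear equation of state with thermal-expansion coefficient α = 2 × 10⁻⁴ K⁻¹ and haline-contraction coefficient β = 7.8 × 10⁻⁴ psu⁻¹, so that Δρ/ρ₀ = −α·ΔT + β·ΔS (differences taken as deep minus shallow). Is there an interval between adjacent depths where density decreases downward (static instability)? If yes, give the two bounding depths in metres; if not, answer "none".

Evaluate Δρ/ρ₀ = −αΔT + βΔS across each adjacent pair:
  134–158 m: −αΔT+βΔS = −(2 × 10⁻⁴)(+1.0)+(7.8 × 10⁻⁴)(+1.82) = 1.2 × 10⁻³ → stable
  158–211 m: −αΔT+βΔS = −(2 × 10⁻⁴)(-1.4)+(7.8 × 10⁻⁴)(-0.18) = 1.4 × 10⁻⁴ → stable
  211–226 m: −αΔT+βΔS = −(2 × 10⁻⁴)(+0.4)+(7.8 × 10⁻⁴)(+0.42) = 2.5 × 10⁻⁴ → stable
Every interval has Δρ > 0: the column is stably stratified throughout.

none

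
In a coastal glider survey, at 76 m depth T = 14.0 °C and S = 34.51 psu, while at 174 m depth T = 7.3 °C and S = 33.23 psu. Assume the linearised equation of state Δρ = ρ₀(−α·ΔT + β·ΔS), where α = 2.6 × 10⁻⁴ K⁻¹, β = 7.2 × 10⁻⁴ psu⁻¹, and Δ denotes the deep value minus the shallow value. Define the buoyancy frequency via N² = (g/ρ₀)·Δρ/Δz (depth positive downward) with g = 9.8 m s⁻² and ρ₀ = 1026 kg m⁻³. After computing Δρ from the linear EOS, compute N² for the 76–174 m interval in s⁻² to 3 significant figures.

ΔT = -6.7 K, ΔS = -1.28 psu (deep − shallow).
Δρ/ρ₀ = −αΔT + βΔS = 1.742 × 10⁻³ − 9.216 × 10⁻⁴ = 8.204 × 10⁻⁴, so Δρ ≈ 0.8417 kg m⁻³.
N² = (g/ρ₀)·Δρ/Δz = g·(Δρ/ρ₀)/Δz = 9.8 × 8.204 × 10⁻⁴ / 98 = 8.2040 × 10⁻⁵ s⁻² ≈ 8.20 × 10⁻⁵ s⁻².

8.20 × 10⁻⁵ s⁻²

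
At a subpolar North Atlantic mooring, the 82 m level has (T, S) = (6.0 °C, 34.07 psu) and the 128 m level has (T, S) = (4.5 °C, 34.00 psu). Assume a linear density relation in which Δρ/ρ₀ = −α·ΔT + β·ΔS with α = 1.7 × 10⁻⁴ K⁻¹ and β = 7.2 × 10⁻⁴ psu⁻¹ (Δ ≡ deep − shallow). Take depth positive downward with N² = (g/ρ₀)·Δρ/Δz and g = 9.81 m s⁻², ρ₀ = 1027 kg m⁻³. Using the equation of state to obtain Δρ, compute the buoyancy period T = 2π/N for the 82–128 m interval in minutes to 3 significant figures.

15.9 min

ΔT = -1.5 K, ΔS = -0.07 psu (deep − shallow).
Δρ/ρ₀ = −αΔT + βΔS = 2.55 × 10⁻⁴ − 5.04 × 10⁻⁵ = 2.046 × 10⁻⁴, so Δρ ≈ 0.2101 kg m⁻³.
N² = (g/ρ₀)·Δρ/Δz = g·(Δρ/ρ₀)/Δz = 9.81 × 2.046 × 10⁻⁴ / 46 = 4.3633 × 10⁻⁵ s⁻².
N = √(4.3633 × 10⁻⁵) = 6.6055 × 10⁻³ rad s⁻¹ → T = 2π/N = 951.21 s = 15.854 min ≈ 15.9 min.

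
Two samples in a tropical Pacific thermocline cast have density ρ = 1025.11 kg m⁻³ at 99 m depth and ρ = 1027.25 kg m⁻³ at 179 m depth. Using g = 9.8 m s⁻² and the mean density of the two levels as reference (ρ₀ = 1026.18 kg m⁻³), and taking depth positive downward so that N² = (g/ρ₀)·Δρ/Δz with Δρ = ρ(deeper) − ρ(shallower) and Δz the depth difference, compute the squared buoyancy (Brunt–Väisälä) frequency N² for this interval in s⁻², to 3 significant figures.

2.55 × 10⁻⁴ s⁻²

Δρ = 1027.25 − 1025.11 = 2.14 kg m⁻³ over Δz = 179 − 99 = 80 m.
N² = (9.8/1026.18) × (2.14/80) = 2.5546 × 10⁻⁴ s⁻² ≈ 2.55 × 10⁻⁴ s⁻².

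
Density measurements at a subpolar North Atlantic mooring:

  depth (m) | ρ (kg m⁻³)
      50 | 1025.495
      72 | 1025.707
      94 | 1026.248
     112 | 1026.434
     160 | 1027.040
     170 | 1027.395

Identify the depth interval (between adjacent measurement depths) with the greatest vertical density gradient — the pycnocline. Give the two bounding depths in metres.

160–170 m

Compute the density gradient over each adjacent pair:
  50–72 m: Δρ/Δz = 0.212/22 = 9.6 × 10⁻³ kg m⁻⁴
  72–94 m: Δρ/Δz = 0.541/22 = 0.025 kg m⁻⁴
  94–112 m: Δρ/Δz = 0.186/18 = 0.010 kg m⁻⁴
  112–160 m: Δρ/Δz = 0.606/48 = 0.013 kg m⁻⁴
  160–170 m: Δρ/Δz = 0.355/10 = 0.035 kg m⁻⁴
The largest gradient is in the 160–170 m interval — the pycnocline.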